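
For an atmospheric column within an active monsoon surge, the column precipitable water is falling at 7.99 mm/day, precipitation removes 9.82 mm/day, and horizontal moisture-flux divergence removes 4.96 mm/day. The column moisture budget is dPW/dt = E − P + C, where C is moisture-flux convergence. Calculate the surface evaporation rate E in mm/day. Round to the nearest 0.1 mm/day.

E ≈ 6.8 mm/day

dPW/dt = -7.99 mm/day.
E = dPW/dt + P − C = (-7.99) + 9.82 − (-4.96) = 6.8 mm/day.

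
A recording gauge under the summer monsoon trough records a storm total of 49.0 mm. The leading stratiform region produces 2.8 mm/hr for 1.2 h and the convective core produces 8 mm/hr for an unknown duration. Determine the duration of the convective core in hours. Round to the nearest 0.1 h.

Known phases: 2.8 × 1.2 = 3.36 mm.
Remaining depth = 49.0 − 3.36 = 45.64 mm.
Duration = 45.64 / 8 = 5.7 h.

duration ≈ 5.7 h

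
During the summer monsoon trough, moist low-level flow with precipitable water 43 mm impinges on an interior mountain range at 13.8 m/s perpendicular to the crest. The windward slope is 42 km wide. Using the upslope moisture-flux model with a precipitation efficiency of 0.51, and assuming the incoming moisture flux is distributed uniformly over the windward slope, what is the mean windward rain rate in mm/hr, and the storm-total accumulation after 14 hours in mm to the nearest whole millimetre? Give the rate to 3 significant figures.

Incoming column moisture flux per unit ridge length: F = V × PW = 13.8 × 43 = 593.4 mm·m/s.
Spread over the 42 km slope with efficiency ε = 0.51: R = ε·F/W = 0.51 × 593.4 / 42000 m = 7.206e-03 mm/s.
R = 7.206e-03 × 3600 = 25.9 mm/hr.
Over 14 h: total = 25.9 × 14 = 362.6 ≈ 363 mm.

R ≈ 25.9 mm/hr; total ≈ 363 mm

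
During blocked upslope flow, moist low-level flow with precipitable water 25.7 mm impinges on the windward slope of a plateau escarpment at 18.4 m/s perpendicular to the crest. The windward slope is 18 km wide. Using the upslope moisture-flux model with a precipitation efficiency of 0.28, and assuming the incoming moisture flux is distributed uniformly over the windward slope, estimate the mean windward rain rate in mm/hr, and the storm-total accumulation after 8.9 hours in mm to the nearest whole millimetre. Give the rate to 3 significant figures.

Incoming column moisture flux per unit ridge length: F = V × PW = 18.4 × 25.7 = 472.88 mm·m/s.
Spread over the 18 km slope with efficiency ε = 0.28: R = ε·F/W = 0.28 × 472.88 / 18000 m = 7.356e-03 mm/s.
R = 7.356e-03 × 3600 = 26.5 mm/hr.
Over 8.9 h: total = 26.5 × 8.9 = 235.85 ≈ 236 mm.

R ≈ 26.5 mm/hr; total ≈ 236 mm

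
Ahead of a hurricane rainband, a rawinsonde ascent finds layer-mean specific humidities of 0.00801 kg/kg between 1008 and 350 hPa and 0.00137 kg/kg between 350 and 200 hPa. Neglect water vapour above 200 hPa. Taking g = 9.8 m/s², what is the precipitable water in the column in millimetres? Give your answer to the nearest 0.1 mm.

PW ≈ 55.9 mm

Precipitable water is the column-integrated vapour mass per unit area: PW = (1/g) Σ q̄ Δp, with q in kg/kg and Δp in Pa (1 kg/m² of water = 1 mm).
Layer 1008–350 hPa: Δp = 658 hPa = 65800 Pa, q̄ = 0.00801 kg/kg → 0.00801 × 65800 / 9.8 = 53.78 mm
Layer 350–200 hPa: Δp = 150 hPa = 15000 Pa, q̄ = 0.00137 kg/kg → 0.00137 × 15000 / 9.8 = 2.10 mm
PW = 53.78 + 2.10 = 55.88 ≈ 55.9 mm.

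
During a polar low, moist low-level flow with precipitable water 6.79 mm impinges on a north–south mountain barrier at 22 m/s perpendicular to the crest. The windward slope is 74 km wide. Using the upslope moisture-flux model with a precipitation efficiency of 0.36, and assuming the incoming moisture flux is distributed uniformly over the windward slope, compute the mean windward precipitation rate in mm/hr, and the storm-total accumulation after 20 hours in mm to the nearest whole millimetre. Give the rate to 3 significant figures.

R ≈ 2.62 mm/hr; total ≈ 52 mm

Incoming column moisture flux per unit ridge length: F = V × PW = 22 × 6.79 = 149.38 mm·m/s.
Spread over the 74 km slope with efficiency ε = 0.36: R = ε·F/W = 0.36 × 149.38 / 74000 m = 7.267e-04 mm/s.
R = 7.267e-04 × 3600 = 2.62 mm/hr.
Over 20 h: total = 2.62 × 20 = 52.4 ≈ 52 mm.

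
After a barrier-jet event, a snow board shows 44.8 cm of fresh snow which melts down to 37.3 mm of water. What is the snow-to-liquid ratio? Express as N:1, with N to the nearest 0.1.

Ratio = snow depth / SWE = 448 mm / 37.3 mm = 12.0, i.e. 12.0:1.

ratio ≈ 12.0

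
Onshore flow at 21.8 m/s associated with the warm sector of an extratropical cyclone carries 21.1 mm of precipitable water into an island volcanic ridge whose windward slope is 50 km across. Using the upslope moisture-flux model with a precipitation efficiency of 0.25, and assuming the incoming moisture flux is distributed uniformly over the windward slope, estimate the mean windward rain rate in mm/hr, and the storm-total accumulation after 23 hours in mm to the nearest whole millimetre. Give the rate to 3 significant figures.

R ≈ 8.28 mm/hr; total ≈ 190 mm

Incoming column moisture flux per unit ridge length: F = V × PW = 21.8 × 21.1 = 459.98 mm·m/s.
Spread over the 50 km slope with efficiency ε = 0.25: R = ε·F/W = 0.25 × 459.98 / 50000 m = 2.300e-03 mm/s.
R = 2.300e-03 × 3600 = 8.28 mm/hr.
Over 23 h: total = 8.28 × 23 = 190.44 ≈ 190 mm.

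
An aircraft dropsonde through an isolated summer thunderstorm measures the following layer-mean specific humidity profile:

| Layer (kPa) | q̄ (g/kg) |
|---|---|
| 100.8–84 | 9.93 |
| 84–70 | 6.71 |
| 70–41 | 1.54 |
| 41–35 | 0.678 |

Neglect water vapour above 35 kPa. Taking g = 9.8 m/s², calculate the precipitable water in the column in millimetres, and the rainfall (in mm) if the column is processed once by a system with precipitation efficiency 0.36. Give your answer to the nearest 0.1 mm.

PW ≈ 31.6 mm; rainfall ≈ 11.4 mm

Precipitable water is the column-integrated vapour mass per unit area: PW = (1/g) Σ q̄ Δp, with q in kg/kg and Δp in Pa (1 kg/m² of water = 1 mm).
Layer 100.8–84 kPa: Δp = 168 hPa = 16800 Pa, q̄ = 0.00993 kg/kg → 0.00993 × 16800 / 9.8 = 17.02 mm
Layer 84–70 kPa: Δp = 140 hPa = 14000 Pa, q̄ = 0.00671 kg/kg → 0.00671 × 14000 / 9.8 = 9.59 mm
Layer 70–41 kPa: Δp = 290 hPa = 29000 Pa, q̄ = 0.00154 kg/kg → 0.00154 × 29000 / 9.8 = 4.56 mm
Layer 41–35 kPa: Δp = 60 hPa = 6000 Pa, q̄ = 0.000678 kg/kg → 0.000678 × 6000 / 9.8 = 0.42 mm
PW = 17.02 + 9.59 + 4.56 + 0.42 = 31.59 ≈ 31.6 mm.
Rainfall = ε × PW = 0.36 × 31.6 = 11.4 mm.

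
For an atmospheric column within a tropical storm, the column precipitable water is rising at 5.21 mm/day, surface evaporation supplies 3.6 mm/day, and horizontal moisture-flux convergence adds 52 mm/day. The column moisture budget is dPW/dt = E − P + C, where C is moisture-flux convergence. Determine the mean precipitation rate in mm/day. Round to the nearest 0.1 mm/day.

dPW/dt = +5.21 mm/day.
P = E + C − dPW/dt = 3.6 + (52) − (+5.21) = 50.4 mm/day.

P ≈ 50.4 mm/day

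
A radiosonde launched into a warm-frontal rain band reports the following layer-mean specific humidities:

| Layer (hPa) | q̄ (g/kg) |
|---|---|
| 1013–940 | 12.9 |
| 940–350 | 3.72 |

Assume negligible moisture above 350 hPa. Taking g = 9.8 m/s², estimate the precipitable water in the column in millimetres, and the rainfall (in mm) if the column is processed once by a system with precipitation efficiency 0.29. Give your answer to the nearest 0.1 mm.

Precipitable water is the column-integrated vapour mass per unit area: PW = (1/g) Σ q̄ Δp, with q in kg/kg and Δp in Pa (1 kg/m² of water = 1 mm).
Layer 1013–940 hPa: Δp = 73 hPa = 7300 Pa, q̄ = 0.0129 kg/kg → 0.0129 × 7300 / 9.8 = 9.61 mm
Layer 940–350 hPa: Δp = 590 hPa = 59000 Pa, q̄ = 0.00372 kg/kg → 0.00372 × 59000 / 9.8 = 22.40 mm
PW = 9.61 + 22.40 = 32.01 ≈ 32.0 mm.
Rainfall = ε × PW = 0.29 × 32.0 = 9.3 mm.

PW ≈ 32.0 mm; rainfall ≈ 9.3 mm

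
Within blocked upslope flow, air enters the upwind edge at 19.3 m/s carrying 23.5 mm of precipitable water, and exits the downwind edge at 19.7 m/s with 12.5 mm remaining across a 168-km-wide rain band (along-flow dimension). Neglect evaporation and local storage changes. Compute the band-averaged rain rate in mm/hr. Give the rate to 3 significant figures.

R ≈ 4.44 mm/hr

Column moisture flux per unit crosswind length is F = V × PW.
Inflow: F_in = 19.3 × 23.5 = 453.55 mm·m/s
Outflow: F_out = 19.7 × 12.5 = 246.25 mm·m/s
Steady-state rate R = (F_in − F_out)/L = (453.55 − 246.25) / 168000 m = 1.234e-03 mm/s.
R = 1.234e-03 × 3600 = 4.44 mm/hr.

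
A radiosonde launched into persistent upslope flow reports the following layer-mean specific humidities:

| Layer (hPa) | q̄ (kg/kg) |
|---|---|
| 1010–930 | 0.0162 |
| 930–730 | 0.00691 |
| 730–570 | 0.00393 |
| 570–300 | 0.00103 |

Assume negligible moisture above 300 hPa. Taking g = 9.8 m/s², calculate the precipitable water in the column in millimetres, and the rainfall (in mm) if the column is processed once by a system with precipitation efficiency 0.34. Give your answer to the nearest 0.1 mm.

Precipitable water is the column-integrated vapour mass per unit area: PW = (1/g) Σ q̄ Δp, with q in kg/kg and Δp in Pa (1 kg/m² of water = 1 mm).
Layer 1010–930 hPa: Δp = 80 hPa = 8000 Pa, q̄ = 0.0162 kg/kg → 0.0162 × 8000 / 9.8 = 13.22 mm
Layer 930–730 hPa: Δp = 200 hPa = 20000 Pa, q̄ = 0.00691 kg/kg → 0.00691 × 20000 / 9.8 = 14.10 mm
Layer 730–570 hPa: Δp = 160 hPa = 16000 Pa, q̄ = 0.00393 kg/kg → 0.00393 × 16000 / 9.8 = 6.42 mm
Layer 570–300 hPa: Δp = 270 hPa = 27000 Pa, q̄ = 0.00103 kg/kg → 0.00103 × 27000 / 9.8 = 2.84 mm
PW = 13.22 + 14.10 + 6.42 + 2.84 = 36.58 ≈ 36.6 mm.
Rainfall = ε × PW = 0.34 × 36.6 = 12.4 mm.

PW ≈ 36.6 mm; rainfall ≈ 12.4 mm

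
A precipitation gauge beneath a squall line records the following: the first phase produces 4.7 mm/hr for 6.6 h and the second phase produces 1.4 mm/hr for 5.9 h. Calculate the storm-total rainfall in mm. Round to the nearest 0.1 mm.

Total = Σ Rᵢ Δtᵢ = 4.7 × 6.6 + 1.4 × 5.9
      = 31.02 + 8.26 = 39.3 mm.

total ≈ 39.3 mm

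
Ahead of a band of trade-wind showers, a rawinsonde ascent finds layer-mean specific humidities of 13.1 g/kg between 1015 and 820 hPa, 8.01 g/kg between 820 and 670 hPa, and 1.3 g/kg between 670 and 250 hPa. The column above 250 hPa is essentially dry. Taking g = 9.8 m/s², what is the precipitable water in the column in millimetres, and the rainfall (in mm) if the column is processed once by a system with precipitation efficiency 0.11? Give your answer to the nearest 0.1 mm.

PW ≈ 43.9 mm; rainfall ≈ 4.8 mm

Precipitable water is the column-integrated vapour mass per unit area: PW = (1/g) Σ q̄ Δp, with q in kg/kg and Δp in Pa (1 kg/m² of water = 1 mm).
Layer 1015–820 hPa: Δp = 195 hPa = 19500 Pa, q̄ = 0.0131 kg/kg → 0.0131 × 19500 / 9.8 = 26.07 mm
Layer 820–670 hPa: Δp = 150 hPa = 15000 Pa, q̄ = 0.00801 kg/kg → 0.00801 × 15000 / 9.8 = 12.26 mm
Layer 670–250 hPa: Δp = 420 hPa = 42000 Pa, q̄ = 0.0013 kg/kg → 0.0013 × 42000 / 9.8 = 5.57 mm
PW = 26.07 + 12.26 + 5.57 = 43.90 ≈ 43.9 mm.
Rainfall = ε × PW = 0.11 × 43.9 = 4.8 mm.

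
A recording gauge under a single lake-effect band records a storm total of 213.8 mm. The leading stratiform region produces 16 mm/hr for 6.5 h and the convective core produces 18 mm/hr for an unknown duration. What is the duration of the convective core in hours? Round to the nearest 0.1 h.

Known phases: 16 × 6.5 = 104 mm.
Remaining depth = 213.8 − 104 = 109.8 mm.
Duration = 109.8 / 18 = 6.1 h.

duration ≈ 6.1 h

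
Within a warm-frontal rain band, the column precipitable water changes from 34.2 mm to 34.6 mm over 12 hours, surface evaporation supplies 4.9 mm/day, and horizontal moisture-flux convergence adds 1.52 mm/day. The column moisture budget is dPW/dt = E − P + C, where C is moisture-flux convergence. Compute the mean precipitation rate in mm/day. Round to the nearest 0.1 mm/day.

dPW/dt = (34.6 − 34.2) mm / (12/24 day) = +0.800 mm/day.
P = E + C − dPW/dt = 4.9 + (1.52) − (+0.800) = 5.6 mm/day.

P ≈ 5.6 mm/day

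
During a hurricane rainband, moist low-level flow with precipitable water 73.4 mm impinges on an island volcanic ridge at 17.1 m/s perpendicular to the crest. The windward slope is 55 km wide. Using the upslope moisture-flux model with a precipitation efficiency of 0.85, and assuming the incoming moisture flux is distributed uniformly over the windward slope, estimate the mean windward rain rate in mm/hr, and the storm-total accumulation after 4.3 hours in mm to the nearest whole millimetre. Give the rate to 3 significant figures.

Incoming column moisture flux per unit ridge length: F = V × PW = 17.1 × 73.4 = 1255.14 mm·m/s.
Spread over the 55 km slope with efficiency ε = 0.85: R = ε·F/W = 0.85 × 1255.14 / 55000 m = 1.940e-02 mm/s.
R = 1.940e-02 × 3600 = 69.8 mm/hr.
Over 4.3 h: total = 69.8 × 4.3 = 300.14 ≈ 300 mm.

R ≈ 69.8 mm/hr; total ≈ 300 mm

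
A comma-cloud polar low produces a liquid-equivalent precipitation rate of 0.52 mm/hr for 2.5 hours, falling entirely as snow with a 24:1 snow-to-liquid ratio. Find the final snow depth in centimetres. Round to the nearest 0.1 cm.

Liquid-equivalent depth = 0.52 × 2.5 = 1.3 mm.
Snow depth = 1.3 mm × 24 = 31.2 mm = 3.1 cm.

snow depth ≈ 3.1 cm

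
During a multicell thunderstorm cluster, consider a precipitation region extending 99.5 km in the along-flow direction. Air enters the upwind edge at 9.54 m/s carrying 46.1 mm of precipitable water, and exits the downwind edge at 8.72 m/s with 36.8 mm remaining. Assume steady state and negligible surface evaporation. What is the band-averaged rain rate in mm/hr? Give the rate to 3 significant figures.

R ≈ 4.30 mm/hr

Column moisture flux per unit crosswind length is F = V × PW.
Inflow: F_in = 9.54 × 46.1 = 439.794 mm·m/s
Outflow: F_out = 8.72 × 36.8 = 320.896 mm·m/s
Steady-state rate R = (F_in − F_out)/L = (439.794 − 320.896) / 99500 m = 1.195e-03 mm/s.
R = 1.195e-03 × 3600 = 4.30 mm/hr.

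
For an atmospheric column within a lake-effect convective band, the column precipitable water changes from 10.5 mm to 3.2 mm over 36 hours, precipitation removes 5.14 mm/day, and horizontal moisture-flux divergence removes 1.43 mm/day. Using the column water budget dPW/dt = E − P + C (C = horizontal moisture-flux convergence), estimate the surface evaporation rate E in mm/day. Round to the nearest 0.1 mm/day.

E ≈ 1.7 mm/day

dPW/dt = (3.2 − 10.5) mm / (36/24 day) = -4.867 mm/day.
E = dPW/dt + P − C = (-4.867) + 5.14 − (-1.43) = 1.7 mm/day.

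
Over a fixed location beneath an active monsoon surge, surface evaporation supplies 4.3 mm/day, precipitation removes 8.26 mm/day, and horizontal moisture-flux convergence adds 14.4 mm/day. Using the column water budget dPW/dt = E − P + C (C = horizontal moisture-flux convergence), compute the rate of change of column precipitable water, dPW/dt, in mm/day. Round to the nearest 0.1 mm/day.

dPW/dt = E − P + C = 4.3 − 8.26 + (14.4) = 10.4 mm/day.

dPW/dt ≈ 10.4 mm/day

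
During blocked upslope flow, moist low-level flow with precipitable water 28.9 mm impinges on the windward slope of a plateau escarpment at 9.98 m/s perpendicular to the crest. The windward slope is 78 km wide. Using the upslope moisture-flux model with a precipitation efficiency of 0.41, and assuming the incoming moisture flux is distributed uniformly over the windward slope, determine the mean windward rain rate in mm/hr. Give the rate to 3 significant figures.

Incoming column moisture flux per unit ridge length: F = V × PW = 9.98 × 28.9 = 288.422 mm·m/s.
Spread over the 78 km slope with efficiency ε = 0.41: R = ε·F/W = 0.41 × 288.422 / 78000 m = 1.516e-03 mm/s.
R = 1.516e-03 × 3600 = 5.46 mm/hr.

R ≈ 5.46 mm/hr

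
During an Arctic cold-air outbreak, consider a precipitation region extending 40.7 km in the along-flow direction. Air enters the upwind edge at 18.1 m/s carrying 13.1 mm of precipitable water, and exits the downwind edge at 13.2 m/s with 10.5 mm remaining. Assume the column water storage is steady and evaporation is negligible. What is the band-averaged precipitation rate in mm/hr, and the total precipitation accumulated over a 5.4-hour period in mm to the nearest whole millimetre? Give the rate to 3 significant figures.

R ≈ 8.71 mm/hr; total ≈ 47 mm

Column moisture flux per unit crosswind length is F = V × PW.
Inflow: F_in = 18.1 × 13.1 = 237.11 mm·m/s
Outflow: F_out = 13.2 × 10.5 = 138.6 mm·m/s
Steady-state rate R = (F_in − F_out)/L = (237.11 − 138.6) / 40700 m = 2.420e-03 mm/s.
R = 2.420e-03 × 3600 = 8.71 mm/hr.
Over 5.4 h: total = 8.71 × 5.4 = 47.034 ≈ 47 mm.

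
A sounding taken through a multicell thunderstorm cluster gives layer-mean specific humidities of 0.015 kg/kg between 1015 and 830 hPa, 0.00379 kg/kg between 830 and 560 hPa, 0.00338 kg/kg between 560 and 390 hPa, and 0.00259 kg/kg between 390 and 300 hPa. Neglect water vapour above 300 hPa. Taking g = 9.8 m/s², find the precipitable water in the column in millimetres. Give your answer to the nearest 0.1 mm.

PW ≈ 47.0 mm

Precipitable water is the column-integrated vapour mass per unit area: PW = (1/g) Σ q̄ Δp, with q in kg/kg and Δp in Pa (1 kg/m² of water = 1 mm).
Layer 1015–830 hPa: Δp = 185 hPa = 18500 Pa, q̄ = 0.015 kg/kg → 0.015 × 18500 / 9.8 = 28.32 mm
Layer 830–560 hPa: Δp = 270 hPa = 27000 Pa, q̄ = 0.00379 kg/kg → 0.00379 × 27000 / 9.8 = 10.44 mm
Layer 560–390 hPa: Δp = 170 hPa = 17000 Pa, q̄ = 0.00338 kg/kg → 0.00338 × 17000 / 9.8 = 5.86 mm
Layer 390–300 hPa: Δp = 90 hPa = 9000 Pa, q̄ = 0.00259 kg/kg → 0.00259 × 9000 / 9.8 = 2.38 mm
PW = 28.32 + 10.44 + 5.86 + 2.38 = 47.00 ≈ 47.0 mm.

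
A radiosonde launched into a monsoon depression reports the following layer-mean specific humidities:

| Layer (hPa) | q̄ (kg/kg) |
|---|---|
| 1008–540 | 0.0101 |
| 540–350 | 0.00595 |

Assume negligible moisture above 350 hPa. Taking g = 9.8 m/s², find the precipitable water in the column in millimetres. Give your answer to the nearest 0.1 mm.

Precipitable water is the column-integrated vapour mass per unit area: PW = (1/g) Σ q̄ Δp, with q in kg/kg and Δp in Pa (1 kg/m² of water = 1 mm).
Layer 1008–540 hPa: Δp = 468 hPa = 46800 Pa, q̄ = 0.0101 kg/kg → 0.0101 × 46800 / 9.8 = 48.23 mm
Layer 540–350 hPa: Δp = 190 hPa = 19000 Pa, q̄ = 0.00595 kg/kg → 0.00595 × 19000 / 9.8 = 11.54 mm
PW = 48.23 + 11.54 = 59.77 ≈ 59.8 mm.

PW ≈ 59.8 mm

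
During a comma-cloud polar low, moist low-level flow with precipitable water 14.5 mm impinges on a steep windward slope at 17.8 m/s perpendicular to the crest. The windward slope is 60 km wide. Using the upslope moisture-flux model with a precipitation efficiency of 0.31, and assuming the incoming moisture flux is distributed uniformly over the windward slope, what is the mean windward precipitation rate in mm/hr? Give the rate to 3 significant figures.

R ≈ 4.80 mm/hr

Incoming column moisture flux per unit ridge length: F = V × PW = 17.8 × 14.5 = 258.1 mm·m/s.
Spread over the 60 km slope with efficiency ε = 0.31: R = ε·F/W = 0.31 × 258.1 / 60000 m = 1.334e-03 mm/s.
R = 1.334e-03 × 3600 = 4.80 mm/hr.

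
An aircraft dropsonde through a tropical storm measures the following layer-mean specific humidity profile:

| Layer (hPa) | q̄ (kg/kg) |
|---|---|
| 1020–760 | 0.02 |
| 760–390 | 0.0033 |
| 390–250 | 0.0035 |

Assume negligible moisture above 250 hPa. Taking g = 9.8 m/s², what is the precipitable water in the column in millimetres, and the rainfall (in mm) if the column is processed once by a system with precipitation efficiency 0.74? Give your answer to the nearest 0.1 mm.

PW ≈ 70.5 mm; rainfall ≈ 52.2 mm

Precipitable water is the column-integrated vapour mass per unit area: PW = (1/g) Σ q̄ Δp, with q in kg/kg and Δp in Pa (1 kg/m² of water = 1 mm).
Layer 1020–760 hPa: Δp = 260 hPa = 26000 Pa, q̄ = 0.02 kg/kg → 0.02 × 26000 / 9.8 = 53.06 mm
Layer 760–390 hPa: Δp = 370 hPa = 37000 Pa, q̄ = 0.0033 kg/kg → 0.0033 × 37000 / 9.8 = 12.46 mm
Layer 390–250 hPa: Δp = 140 hPa = 14000 Pa, q̄ = 0.0035 kg/kg → 0.0035 × 14000 / 9.8 = 5.00 mm
PW = 53.06 + 12.46 + 5.00 = 70.52 ≈ 70.5 mm.
Rainfall = ε × PW = 0.74 × 70.5 = 52.2 mm.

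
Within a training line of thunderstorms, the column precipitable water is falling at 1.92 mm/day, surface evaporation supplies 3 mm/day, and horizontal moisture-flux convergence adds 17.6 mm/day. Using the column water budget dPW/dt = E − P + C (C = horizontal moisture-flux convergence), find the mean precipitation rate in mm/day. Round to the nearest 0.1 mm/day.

dPW/dt = -1.92 mm/day.
P = E + C − dPW/dt = 3 + (17.6) − (-1.92) = 22.5 mm/day.

P ≈ 22.5 mm/day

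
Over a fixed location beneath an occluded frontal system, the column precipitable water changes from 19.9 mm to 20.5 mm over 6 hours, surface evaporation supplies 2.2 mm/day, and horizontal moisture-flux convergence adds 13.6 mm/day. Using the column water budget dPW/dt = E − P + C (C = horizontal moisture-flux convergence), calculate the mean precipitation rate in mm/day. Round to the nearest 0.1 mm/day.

dPW/dt = (20.5 − 19.9) mm / (6/24 day) = +2.400 mm/day.
P = E + C − dPW/dt = 2.2 + (13.6) − (+2.400) = 13.4 mm/day.

P ≈ 13.4 mm/day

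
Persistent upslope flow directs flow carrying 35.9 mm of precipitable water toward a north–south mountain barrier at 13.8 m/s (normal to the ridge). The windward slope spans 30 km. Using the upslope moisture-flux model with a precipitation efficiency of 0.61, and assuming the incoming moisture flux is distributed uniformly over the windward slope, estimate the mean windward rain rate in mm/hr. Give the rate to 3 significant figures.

Incoming column moisture flux per unit ridge length: F = V × PW = 13.8 × 35.9 = 495.42 mm·m/s.
Spread over the 30 km slope with efficiency ε = 0.61: R = ε·F/W = 0.61 × 495.42 / 30000 m = 1.007e-02 mm/s.
R = 1.007e-02 × 3600 = 36.3 mm/hr.

R ≈ 36.3 mm/hr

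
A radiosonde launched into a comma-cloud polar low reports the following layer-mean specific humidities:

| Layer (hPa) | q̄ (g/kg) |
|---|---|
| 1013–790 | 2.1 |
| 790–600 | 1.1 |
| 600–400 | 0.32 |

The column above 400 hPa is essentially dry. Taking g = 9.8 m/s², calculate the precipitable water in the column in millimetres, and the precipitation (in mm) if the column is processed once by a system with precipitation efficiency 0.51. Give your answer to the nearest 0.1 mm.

PW ≈ 7.6 mm; precipitation ≈ 3.9 mm

Precipitable water is the column-integrated vapour mass per unit area: PW = (1/g) Σ q̄ Δp, with q in kg/kg and Δp in Pa (1 kg/m² of water = 1 mm).
Layer 1013–790 hPa: Δp = 223 hPa = 22300 Pa, q̄ = 0.0021 kg/kg → 0.0021 × 22300 / 9.8 = 4.78 mm
Layer 790–600 hPa: Δp = 190 hPa = 19000 Pa, q̄ = 0.0011 kg/kg → 0.0011 × 19000 / 9.8 = 2.13 mm
Layer 600–400 hPa: Δp = 200 hPa = 20000 Pa, q̄ = 0.00032 kg/kg → 0.00032 × 20000 / 9.8 = 0.65 mm
PW = 4.78 + 2.13 + 0.65 = 7.56 ≈ 7.6 mm.
Precipitation = ε × PW = 0.51 × 7.6 = 3.9 mm.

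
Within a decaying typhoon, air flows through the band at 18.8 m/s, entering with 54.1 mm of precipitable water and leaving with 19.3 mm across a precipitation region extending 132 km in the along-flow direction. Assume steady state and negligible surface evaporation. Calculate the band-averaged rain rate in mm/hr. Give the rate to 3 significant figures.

R ≈ 17.8 mm/hr

Column moisture flux per unit crosswind length is F = V × PW.
Inflow: F_in = 18.8 × 54.1 = 1017.08 mm·m/s
Outflow: F_out = 18.8 × 19.3 = 362.84 mm·m/s
Steady-state rate R = (F_in − F_out)/L = (1017.08 − 362.84) / 132000 m = 4.956e-03 mm/s.
R = 4.956e-03 × 3600 = 17.8 mm/hr.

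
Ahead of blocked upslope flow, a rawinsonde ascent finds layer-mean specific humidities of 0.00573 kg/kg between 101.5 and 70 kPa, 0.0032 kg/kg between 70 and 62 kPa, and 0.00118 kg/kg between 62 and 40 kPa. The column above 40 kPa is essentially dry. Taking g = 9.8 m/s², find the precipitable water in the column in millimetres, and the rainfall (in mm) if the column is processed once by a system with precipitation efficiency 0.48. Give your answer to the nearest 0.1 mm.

PW ≈ 23.7 mm; rainfall ≈ 11.4 mm

Precipitable water is the column-integrated vapour mass per unit area: PW = (1/g) Σ q̄ Δp, with q in kg/kg and Δp in Pa (1 kg/m² of water = 1 mm).
Layer 101.5–70 kPa: Δp = 315 hPa = 31500 Pa, q̄ = 0.00573 kg/kg → 0.00573 × 31500 / 9.8 = 18.42 mm
Layer 70–62 kPa: Δp = 80 hPa = 8000 Pa, q̄ = 0.0032 kg/kg → 0.0032 × 8000 / 9.8 = 2.61 mm
Layer 62–40 kPa: Δp = 220 hPa = 22000 Pa, q̄ = 0.00118 kg/kg → 0.00118 × 22000 / 9.8 = 2.65 mm
PW = 18.42 + 2.61 + 2.65 = 23.68 ≈ 23.7 mm.
Rainfall = ε × PW = 0.48 × 23.7 = 11.4 mm.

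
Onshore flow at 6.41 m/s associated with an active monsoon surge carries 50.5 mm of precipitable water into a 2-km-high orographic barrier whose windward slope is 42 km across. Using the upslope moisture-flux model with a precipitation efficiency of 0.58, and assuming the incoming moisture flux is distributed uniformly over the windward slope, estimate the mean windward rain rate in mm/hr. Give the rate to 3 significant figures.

R ≈ 16.1 mm/hr

Incoming column moisture flux per unit ridge length: F = V × PW = 6.41 × 50.5 = 323.705 mm·m/s.
Spread over the 42 km slope with efficiency ε = 0.58: R = ε·F/W = 0.58 × 323.705 / 42000 m = 4.470e-03 mm/s.
R = 4.470e-03 × 3600 = 16.1 mm/hr.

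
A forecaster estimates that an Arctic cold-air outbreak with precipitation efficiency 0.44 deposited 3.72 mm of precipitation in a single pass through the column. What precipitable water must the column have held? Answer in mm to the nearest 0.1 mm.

PW ≈ 8.5 mm

PW = precipitation / ε = 3.72 / 0.44 = 8.5 mm.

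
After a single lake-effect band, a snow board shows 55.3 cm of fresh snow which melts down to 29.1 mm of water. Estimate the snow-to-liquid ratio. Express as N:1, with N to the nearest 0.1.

Ratio = snow depth / SWE = 553 mm / 29.1 mm = 19.0, i.e. 19.0:1.

ratio ≈ 19.0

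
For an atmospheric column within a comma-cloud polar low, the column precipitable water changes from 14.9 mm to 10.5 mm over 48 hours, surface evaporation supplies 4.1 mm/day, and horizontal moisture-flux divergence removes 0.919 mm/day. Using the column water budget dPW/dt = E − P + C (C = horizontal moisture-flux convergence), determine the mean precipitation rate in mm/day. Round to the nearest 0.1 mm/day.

P ≈ 5.4 mm/day

dPW/dt = (10.5 − 14.9) mm / (48/24 day) = -2.200 mm/day.
P = E + C − dPW/dt = 4.1 + (-0.919) − (-2.200) = 5.4 mm/day.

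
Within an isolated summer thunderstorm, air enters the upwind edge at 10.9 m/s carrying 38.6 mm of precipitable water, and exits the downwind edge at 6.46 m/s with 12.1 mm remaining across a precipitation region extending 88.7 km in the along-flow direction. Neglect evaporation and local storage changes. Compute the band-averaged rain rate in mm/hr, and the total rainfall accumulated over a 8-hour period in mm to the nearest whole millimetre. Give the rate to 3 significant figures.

R ≈ 13.9 mm/hr; total ≈ 111 mm

Column moisture flux per unit crosswind length is F = V × PW.
Inflow: F_in = 10.9 × 38.6 = 420.74 mm·m/s
Outflow: F_out = 6.46 × 12.1 = 78.166 mm·m/s
Steady-state rate R = (F_in − F_out)/L = (420.74 − 78.166) / 88700 m = 3.862e-03 mm/s.
R = 3.862e-03 × 3600 = 13.9 mm/hr.
Over 8 h: total = 13.9 × 8 = 111.2 ≈ 111 mm.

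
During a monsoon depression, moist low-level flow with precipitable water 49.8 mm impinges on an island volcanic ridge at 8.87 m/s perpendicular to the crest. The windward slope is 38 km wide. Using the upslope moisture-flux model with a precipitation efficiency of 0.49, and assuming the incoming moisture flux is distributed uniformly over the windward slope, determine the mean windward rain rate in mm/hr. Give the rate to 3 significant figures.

R ≈ 20.5 mm/hr

Incoming column moisture flux per unit ridge length: F = V × PW = 8.87 × 49.8 = 441.726 mm·m/s.
Spread over the 38 km slope with efficiency ε = 0.49: R = ε·F/W = 0.49 × 441.726 / 38000 m = 5.696e-03 mm/s.
R = 5.696e-03 × 3600 = 20.5 mm/hr.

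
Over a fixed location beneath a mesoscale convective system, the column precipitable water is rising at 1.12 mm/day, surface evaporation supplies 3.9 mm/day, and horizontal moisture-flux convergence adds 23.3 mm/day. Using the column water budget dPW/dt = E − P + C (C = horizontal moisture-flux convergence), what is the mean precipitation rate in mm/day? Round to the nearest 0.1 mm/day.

P ≈ 26.1 mm/day

dPW/dt = +1.12 mm/day.
P = E + C − dPW/dt = 3.9 + (23.3) − (+1.12) = 26.1 mm/day.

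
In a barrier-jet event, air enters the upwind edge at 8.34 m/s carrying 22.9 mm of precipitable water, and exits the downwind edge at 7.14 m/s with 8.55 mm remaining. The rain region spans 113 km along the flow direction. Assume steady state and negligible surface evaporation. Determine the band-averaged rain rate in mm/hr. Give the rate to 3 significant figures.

R ≈ 4.14 mm/hr

Column moisture flux per unit crosswind length is F = V × PW.
Inflow: F_in = 8.34 × 22.9 = 190.986 mm·m/s
Outflow: F_out = 7.14 × 8.55 = 61.047 mm·m/s
Steady-state rate R = (F_in − F_out)/L = (190.986 − 61.047) / 113000 m = 1.150e-03 mm/s.
R = 1.150e-03 × 3600 = 4.14 mm/hr.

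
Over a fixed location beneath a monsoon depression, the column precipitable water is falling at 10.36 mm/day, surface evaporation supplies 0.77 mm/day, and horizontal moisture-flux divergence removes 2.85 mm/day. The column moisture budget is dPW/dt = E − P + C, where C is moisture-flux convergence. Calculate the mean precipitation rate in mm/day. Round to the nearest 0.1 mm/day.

dPW/dt = -10.36 mm/day.
P = E + C − dPW/dt = 0.77 + (-2.85) − (-10.36) = 8.3 mm/day.

P ≈ 8.3 mm/day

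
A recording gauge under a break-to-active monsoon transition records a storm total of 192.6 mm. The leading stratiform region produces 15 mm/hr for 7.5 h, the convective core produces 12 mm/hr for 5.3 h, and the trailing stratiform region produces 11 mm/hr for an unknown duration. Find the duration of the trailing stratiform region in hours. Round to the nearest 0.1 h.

Known phases: 15 × 7.5 + 12 × 5.3 = 112.5 + 63.6 = 176.1 mm.
Remaining depth = 192.6 − 176.1 = 16.5 mm.
Duration = 16.5 / 11 = 1.5 h.

duration ≈ 1.5 h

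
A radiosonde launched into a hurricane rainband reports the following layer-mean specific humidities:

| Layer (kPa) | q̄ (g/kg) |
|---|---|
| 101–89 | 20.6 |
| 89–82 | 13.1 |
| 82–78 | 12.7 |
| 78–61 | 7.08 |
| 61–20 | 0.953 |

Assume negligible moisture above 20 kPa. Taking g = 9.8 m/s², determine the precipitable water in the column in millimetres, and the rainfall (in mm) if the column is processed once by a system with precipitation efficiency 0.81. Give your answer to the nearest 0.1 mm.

Precipitable water is the column-integrated vapour mass per unit area: PW = (1/g) Σ q̄ Δp, with q in kg/kg and Δp in Pa (1 kg/m² of water = 1 mm).
Layer 101–89 kPa: Δp = 120 hPa = 12000 Pa, q̄ = 0.0206 kg/kg → 0.0206 × 12000 / 9.8 = 25.22 mm
Layer 89–82 kPa: Δp = 70 hPa = 7000 Pa, q̄ = 0.0131 kg/kg → 0.0131 × 7000 / 9.8 = 9.36 mm
Layer 82–78 kPa: Δp = 40 hPa = 4000 Pa, q̄ = 0.0127 kg/kg → 0.0127 × 4000 / 9.8 = 5.18 mm
Layer 78–61 kPa: Δp = 170 hPa = 17000 Pa, q̄ = 0.00708 kg/kg → 0.00708 × 17000 / 9.8 = 12.28 mm
Layer 61–20 kPa: Δp = 410 hPa = 41000 Pa, q̄ = 0.000953 kg/kg → 0.000953 × 41000 / 9.8 = 3.99 mm
PW = 25.22 + 9.36 + 5.18 + 12.28 + 3.99 = 56.03 ≈ 56.0 mm.
Rainfall = ε × PW = 0.81 × 56.0 = 45.4 mm.

PW ≈ 56.0 mm; rainfall ≈ 45.4 mm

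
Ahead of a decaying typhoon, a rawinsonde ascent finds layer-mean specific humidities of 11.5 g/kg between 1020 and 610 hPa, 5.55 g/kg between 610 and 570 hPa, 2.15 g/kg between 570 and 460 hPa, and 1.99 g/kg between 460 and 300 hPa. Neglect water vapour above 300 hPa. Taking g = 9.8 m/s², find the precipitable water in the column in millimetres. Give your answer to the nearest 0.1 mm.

PW ≈ 56.0 mm

Precipitable water is the column-integrated vapour mass per unit area: PW = (1/g) Σ q̄ Δp, with q in kg/kg and Δp in Pa (1 kg/m² of water = 1 mm).
Layer 1020–610 hPa: Δp = 410 hPa = 41000 Pa, q̄ = 0.0115 kg/kg → 0.0115 × 41000 / 9.8 = 48.11 mm
Layer 610–570 hPa: Δp = 40 hPa = 4000 Pa, q̄ = 0.00555 kg/kg → 0.00555 × 4000 / 9.8 = 2.27 mm
Layer 570–460 hPa: Δp = 110 hPa = 11000 Pa, q̄ = 0.00215 kg/kg → 0.00215 × 11000 / 9.8 = 2.41 mm
Layer 460–300 hPa: Δp = 160 hPa = 16000 Pa, q̄ = 0.00199 kg/kg → 0.00199 × 16000 / 9.8 = 3.25 mm
PW = 48.11 + 2.27 + 2.41 + 3.25 = 56.04 ≈ 56.0 mm.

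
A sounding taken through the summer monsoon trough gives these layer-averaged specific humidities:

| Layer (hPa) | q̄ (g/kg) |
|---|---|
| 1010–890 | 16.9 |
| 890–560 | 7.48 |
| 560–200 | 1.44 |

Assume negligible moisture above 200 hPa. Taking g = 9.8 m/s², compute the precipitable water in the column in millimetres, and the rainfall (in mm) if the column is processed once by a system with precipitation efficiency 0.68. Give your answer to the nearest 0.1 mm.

PW ≈ 51.2 mm; rainfall ≈ 34.8 mm

Precipitable water is the column-integrated vapour mass per unit area: PW = (1/g) Σ q̄ Δp, with q in kg/kg and Δp in Pa (1 kg/m² of water = 1 mm).
Layer 1010–890 hPa: Δp = 120 hPa = 12000 Pa, q̄ = 0.0169 kg/kg → 0.0169 × 12000 / 9.8 = 20.69 mm
Layer 890–560 hPa: Δp = 330 hPa = 33000 Pa, q̄ = 0.00748 kg/kg → 0.00748 × 33000 / 9.8 = 25.19 mm
Layer 560–200 hPa: Δp = 360 hPa = 36000 Pa, q̄ = 0.00144 kg/kg → 0.00144 × 36000 / 9.8 = 5.29 mm
PW = 20.69 + 25.19 + 5.29 = 51.17 ≈ 51.2 mm.
Rainfall = ε × PW = 0.68 × 51.2 = 34.8 mm.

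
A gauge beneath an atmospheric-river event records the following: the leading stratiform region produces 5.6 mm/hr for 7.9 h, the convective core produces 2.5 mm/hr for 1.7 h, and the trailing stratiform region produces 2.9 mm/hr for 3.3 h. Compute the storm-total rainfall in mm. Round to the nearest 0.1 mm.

Total = Σ Rᵢ Δtᵢ = 5.6 × 7.9 + 2.5 × 1.7 + 2.9 × 3.3
      = 44.24 + 4.25 + 9.57 = 58.1 mm.

total ≈ 58.1 mm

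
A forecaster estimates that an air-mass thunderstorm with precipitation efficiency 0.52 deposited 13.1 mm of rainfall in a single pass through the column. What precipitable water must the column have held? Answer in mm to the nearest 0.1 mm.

PW = rainfall / ε = 13.1 / 0.52 = 25.2 mm.

PW ≈ 25.2 mm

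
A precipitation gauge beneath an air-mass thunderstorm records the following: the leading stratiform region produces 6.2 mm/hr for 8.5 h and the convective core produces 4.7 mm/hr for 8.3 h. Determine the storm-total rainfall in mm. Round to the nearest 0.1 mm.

total ≈ 91.7 mm

Total = Σ Rᵢ Δtᵢ = 6.2 × 8.5 + 4.7 × 8.3
      = 52.7 + 39.01 = 91.7 mm.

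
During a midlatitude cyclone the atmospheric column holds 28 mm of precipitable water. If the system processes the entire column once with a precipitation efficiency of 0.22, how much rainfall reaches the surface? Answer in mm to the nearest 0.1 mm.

Rainfall = ε × PW = 0.22 × 28 = 6.2 mm.

rainfall ≈ 6.2 mm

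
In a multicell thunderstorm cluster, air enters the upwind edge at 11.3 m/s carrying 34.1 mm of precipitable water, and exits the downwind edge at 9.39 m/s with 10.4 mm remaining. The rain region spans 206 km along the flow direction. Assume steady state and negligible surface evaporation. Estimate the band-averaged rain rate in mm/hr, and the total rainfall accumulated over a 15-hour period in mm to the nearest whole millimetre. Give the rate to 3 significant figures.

Column moisture flux per unit crosswind length is F = V × PW.
Inflow: F_in = 11.3 × 34.1 = 385.33 mm·m/s
Outflow: F_out = 9.39 × 10.4 = 97.656 mm·m/s
Steady-state rate R = (F_in − F_out)/L = (385.33 − 97.656) / 206000 m = 1.396e-03 mm/s.
R = 1.396e-03 × 3600 = 5.03 mm/hr.
Over 15 h: total = 5.03 × 15 = 75.45 ≈ 75 mm.

R ≈ 5.03 mm/hr; total ≈ 75 mm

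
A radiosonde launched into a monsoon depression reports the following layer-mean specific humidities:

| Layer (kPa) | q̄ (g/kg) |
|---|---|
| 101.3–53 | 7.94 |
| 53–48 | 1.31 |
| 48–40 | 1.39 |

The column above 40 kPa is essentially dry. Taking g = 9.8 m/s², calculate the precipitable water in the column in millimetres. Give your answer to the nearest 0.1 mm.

PW ≈ 40.9 mm

Precipitable water is the column-integrated vapour mass per unit area: PW = (1/g) Σ q̄ Δp, with q in kg/kg and Δp in Pa (1 kg/m² of water = 1 mm).
Layer 101.3–53 kPa: Δp = 483 hPa = 48300 Pa, q̄ = 0.00794 kg/kg → 0.00794 × 48300 / 9.8 = 39.13 mm
Layer 53–48 kPa: Δp = 50 hPa = 5000 Pa, q̄ = 0.00131 kg/kg → 0.00131 × 5000 / 9.8 = 0.67 mm
Layer 48–40 kPa: Δp = 80 hPa = 8000 Pa, q̄ = 0.00139 kg/kg → 0.00139 × 8000 / 9.8 = 1.13 mm
PW = 39.13 + 0.67 + 1.13 = 40.93 ≈ 40.9 mm.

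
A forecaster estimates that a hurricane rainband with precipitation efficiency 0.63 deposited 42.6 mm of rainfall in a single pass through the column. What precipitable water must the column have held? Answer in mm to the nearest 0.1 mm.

PW ≈ 67.6 mm

PW = rainfall / ε = 42.6 / 0.63 = 67.6 mm.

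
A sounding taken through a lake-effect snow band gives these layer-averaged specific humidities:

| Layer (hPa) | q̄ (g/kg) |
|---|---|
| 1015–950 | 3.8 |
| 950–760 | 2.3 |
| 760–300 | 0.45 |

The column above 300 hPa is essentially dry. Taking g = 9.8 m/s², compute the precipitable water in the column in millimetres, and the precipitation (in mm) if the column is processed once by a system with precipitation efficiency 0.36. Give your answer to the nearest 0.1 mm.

Precipitable water is the column-integrated vapour mass per unit area: PW = (1/g) Σ q̄ Δp, with q in kg/kg and Δp in Pa (1 kg/m² of water = 1 mm).
Layer 1015–950 hPa: Δp = 65 hPa = 6500 Pa, q̄ = 0.0038 kg/kg → 0.0038 × 6500 / 9.8 = 2.52 mm
Layer 950–760 hPa: Δp = 190 hPa = 19000 Pa, q̄ = 0.0023 kg/kg → 0.0023 × 19000 / 9.8 = 4.46 mm
Layer 760–300 hPa: Δp = 460 hPa = 46000 Pa, q̄ = 0.00045 kg/kg → 0.00045 × 46000 / 9.8 = 2.11 mm
PW = 2.52 + 4.46 + 2.11 = 9.09 ≈ 9.1 mm.
Precipitation = ε × PW = 0.36 × 9.1 = 3.3 mm.

PW ≈ 9.1 mm; precipitation ≈ 3.3 mm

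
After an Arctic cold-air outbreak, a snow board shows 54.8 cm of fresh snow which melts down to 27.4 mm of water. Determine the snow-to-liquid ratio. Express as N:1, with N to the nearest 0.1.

ratio ≈ 20.0

Ratio = snow depth / SWE = 548 mm / 27.4 mm = 20.0, i.e. 20.0:1.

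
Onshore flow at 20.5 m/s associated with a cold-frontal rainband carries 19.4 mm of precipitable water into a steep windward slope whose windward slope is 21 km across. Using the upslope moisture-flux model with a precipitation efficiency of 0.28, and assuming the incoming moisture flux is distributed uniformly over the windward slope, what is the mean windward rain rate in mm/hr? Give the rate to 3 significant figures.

Incoming column moisture flux per unit ridge length: F = V × PW = 20.5 × 19.4 = 397.7 mm·m/s.
Spread over the 21 km slope with efficiency ε = 0.28: R = ε·F/W = 0.28 × 397.7 / 21000 m = 5.303e-03 mm/s.
R = 5.303e-03 × 3600 = 19.1 mm/hr.

R ≈ 19.1 mm/hr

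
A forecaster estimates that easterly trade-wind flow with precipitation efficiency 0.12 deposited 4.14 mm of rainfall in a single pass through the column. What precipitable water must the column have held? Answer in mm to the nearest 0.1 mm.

PW = rainfall / ε = 4.14 / 0.12 = 34.5 mm.

PW ≈ 34.5 mm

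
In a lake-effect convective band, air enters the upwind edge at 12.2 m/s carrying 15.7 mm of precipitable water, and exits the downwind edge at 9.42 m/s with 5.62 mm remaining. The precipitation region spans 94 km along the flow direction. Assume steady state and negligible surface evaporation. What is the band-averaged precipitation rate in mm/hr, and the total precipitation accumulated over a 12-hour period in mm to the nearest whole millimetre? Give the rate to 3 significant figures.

Column moisture flux per unit crosswind length is F = V × PW.
Inflow: F_in = 12.2 × 15.7 = 191.54 mm·m/s
Outflow: F_out = 9.42 × 5.62 = 52.9404 mm·m/s
Steady-state rate R = (F_in − F_out)/L = (191.54 − 52.9404) / 94000 m = 1.474e-03 mm/s.
R = 1.474e-03 × 3600 = 5.31 mm/hr.
Over 12 h: total = 5.31 × 12 = 63.72 ≈ 64 mm.

R ≈ 5.31 mm/hr; total ≈ 64 mm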